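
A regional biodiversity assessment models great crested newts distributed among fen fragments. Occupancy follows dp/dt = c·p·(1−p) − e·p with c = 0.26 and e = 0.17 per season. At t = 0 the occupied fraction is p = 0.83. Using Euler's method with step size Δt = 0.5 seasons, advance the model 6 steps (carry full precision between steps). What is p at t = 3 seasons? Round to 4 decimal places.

0.6135

Update rule: p ← p + [c·p·(1−p) − e·p]·Δt with Δt = 0.5.
step 1: Δp = -0.05221, p = 0.77779
step 2: Δp = -0.04364, p = 0.73415
step 3: Δp = -0.03703, p = 0.69712
step 4: Δp = -0.03181, p = 0.66531
step 5: Δp = -0.02760, p = 0.63771
step 6: Δp = -0.02417, p = 0.61354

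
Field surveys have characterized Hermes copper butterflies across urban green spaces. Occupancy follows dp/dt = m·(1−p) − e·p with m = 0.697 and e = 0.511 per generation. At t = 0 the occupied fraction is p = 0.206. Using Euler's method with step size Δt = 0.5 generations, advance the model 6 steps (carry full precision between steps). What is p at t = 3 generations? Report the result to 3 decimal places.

Update rule: p ← p + [m·(1−p) − e·p]·Δt with Δt = 0.5.
p: 0.20600 → 0.43008  (Δp = +0.22408)
p: 0.43008 → 0.51881  (Δp = +0.08873)
p: 0.51881 → 0.55395  (Δp = +0.03514)
p: 0.55395 → 0.56786  (Δp = +0.01391)
p: 0.56786 → 0.57337  (Δp = +0.00551)
p: 0.57337 → 0.57556  (Δp = +0.00218)

0.576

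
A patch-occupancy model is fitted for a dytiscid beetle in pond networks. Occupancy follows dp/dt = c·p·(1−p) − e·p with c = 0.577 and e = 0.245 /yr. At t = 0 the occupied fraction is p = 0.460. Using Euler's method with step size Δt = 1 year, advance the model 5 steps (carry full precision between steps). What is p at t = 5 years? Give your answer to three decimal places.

Update rule: p ← p + [c·p·(1−p) − e·p]·Δt with Δt = 1.
  1  |  dp/dt·Δt = +0.030627  |  p_1 = 0.490627
  2  |  dp/dt·Δt = +0.023996  |  p_2 = 0.514623
  3  |  dp/dt·Δt = +0.018044  |  p_3 = 0.532667
  4  |  dp/dt·Δt = +0.013131  |  p_4 = 0.545798
  5  |  dp/dt·Δt = +0.009319  |  p_5 = 0.555117

0.555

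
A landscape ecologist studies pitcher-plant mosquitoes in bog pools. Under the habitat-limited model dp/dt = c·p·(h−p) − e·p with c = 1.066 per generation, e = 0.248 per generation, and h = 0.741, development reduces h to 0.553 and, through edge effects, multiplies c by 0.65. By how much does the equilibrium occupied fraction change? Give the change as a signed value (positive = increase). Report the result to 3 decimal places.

-0.313

Before: p* = h − e/c = 0.741 − 0.248/1.066 = 0.741 − 0.2326 = 0.5084.
After: c = 0.6929, e = 0.248, h = 0.553; p* = 0.553 − 0.248/0.6929 = 0.1951.
Δp* = 0.1951 − 0.5084 = -0.3133.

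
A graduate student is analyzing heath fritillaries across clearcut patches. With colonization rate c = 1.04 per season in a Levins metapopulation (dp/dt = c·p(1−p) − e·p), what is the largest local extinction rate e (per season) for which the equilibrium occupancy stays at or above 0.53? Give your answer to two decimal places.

0.49

1 − e/c ≥ 0.53 ⇒ e ≤ c(1 − 0.53) = 1.04 × 0.4700.
e_max = 0.4888.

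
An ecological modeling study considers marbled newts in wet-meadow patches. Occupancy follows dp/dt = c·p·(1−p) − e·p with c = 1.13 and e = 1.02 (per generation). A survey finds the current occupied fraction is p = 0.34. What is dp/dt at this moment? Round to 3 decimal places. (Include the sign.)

Colonization term: c·p·(1−p) = 1.13×0.34×0.6600 = 0.25357.
Extinction term: e·p = 0.34680.
dp/dt = 0.25357 − 0.34680 = -0.09323.

-0.093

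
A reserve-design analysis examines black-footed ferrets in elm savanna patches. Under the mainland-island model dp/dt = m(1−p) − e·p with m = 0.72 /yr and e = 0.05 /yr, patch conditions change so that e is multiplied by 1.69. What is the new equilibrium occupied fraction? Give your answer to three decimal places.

Before: p* = 0.72/(0.72+0.05) = 0.9351.
After: m = 0.72, e = 0.0845; p* = 0.72/0.8045 = 0.8950.

0.895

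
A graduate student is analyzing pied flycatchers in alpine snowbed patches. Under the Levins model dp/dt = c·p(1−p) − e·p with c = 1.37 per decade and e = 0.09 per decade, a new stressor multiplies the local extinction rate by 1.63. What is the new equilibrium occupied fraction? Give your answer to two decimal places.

0.89

Before: p* = 1 − 0.09/1.37 = 0.9343.
After the change, c = 1.37, e = 0.1467, so p* = 1 − 0.1467/1.37 = 0.8929.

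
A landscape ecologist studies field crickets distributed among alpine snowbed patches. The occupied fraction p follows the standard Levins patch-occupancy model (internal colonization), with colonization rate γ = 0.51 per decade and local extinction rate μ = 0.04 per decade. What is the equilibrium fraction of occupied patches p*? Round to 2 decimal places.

0.92

Setting dp/dt = 0 and dividing through by p* gives γ·(1−p*) = μ.
So p* = 1 − μ/γ = 1 − 0.04/0.51 = 1 − 0.0784 = 0.9216.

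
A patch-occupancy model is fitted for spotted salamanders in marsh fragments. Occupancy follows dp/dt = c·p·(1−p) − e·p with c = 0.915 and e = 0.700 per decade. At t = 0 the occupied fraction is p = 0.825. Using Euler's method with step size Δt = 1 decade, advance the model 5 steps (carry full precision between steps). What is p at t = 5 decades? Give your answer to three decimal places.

0.270

Update rule: p ← p + [c·p·(1−p) − e·p]·Δt with Δt = 1.
p: 0.82500 → 0.37960  (Δp = -0.44540)
p: 0.37960 → 0.32937  (Δp = -0.05024)
p: 0.32937 → 0.30092  (Δp = -0.02845)
p: 0.30092 → 0.28276  (Δp = -0.01816)
p: 0.28276 → 0.27040  (Δp = -0.01236)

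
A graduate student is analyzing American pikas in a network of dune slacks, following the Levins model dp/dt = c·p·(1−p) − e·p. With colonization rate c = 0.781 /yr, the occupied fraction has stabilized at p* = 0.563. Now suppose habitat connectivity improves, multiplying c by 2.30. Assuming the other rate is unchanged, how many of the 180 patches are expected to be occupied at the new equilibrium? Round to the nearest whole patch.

Balance c(1−p*) = e gives e = 0.781×(1 − 0.56300) = 0.34130.
New p* = 1 − e/c = 1 − 0.34130/1.79630 = 0.81000.
Expected occupied = 180 × 0.81000 = 145.80 ≈ 146.

146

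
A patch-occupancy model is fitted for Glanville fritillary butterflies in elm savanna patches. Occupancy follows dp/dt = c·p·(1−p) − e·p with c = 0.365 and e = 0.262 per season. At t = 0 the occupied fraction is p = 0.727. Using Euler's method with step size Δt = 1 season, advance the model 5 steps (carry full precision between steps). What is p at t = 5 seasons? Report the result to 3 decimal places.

Update rule: p ← p + [c·p·(1−p) − e·p]·Δt with Δt = 1.
  1  |  dp/dt·Δt = -0.118032  |  p_1 = 0.608968
  2  |  dp/dt·Δt = -0.072634  |  p_2 = 0.536334
  3  |  dp/dt·Δt = -0.049751  |  p_3 = 0.486583
  4  |  dp/dt·Δt = -0.036300  |  p_4 = 0.450282
  5  |  dp/dt·Δt = -0.027626  |  p_5 = 0.422656

0.423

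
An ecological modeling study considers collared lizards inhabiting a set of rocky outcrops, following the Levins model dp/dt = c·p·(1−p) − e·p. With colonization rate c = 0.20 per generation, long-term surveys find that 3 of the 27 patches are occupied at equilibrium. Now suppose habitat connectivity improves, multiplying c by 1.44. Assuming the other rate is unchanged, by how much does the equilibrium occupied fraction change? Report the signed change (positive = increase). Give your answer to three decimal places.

Observed p* = 3/27 = 0.11111.
Balance c(1−p*) = e gives e = 0.20×(1 − 0.11111) = 0.17778.
New p* = 1 − e/c = 1 − 0.17778/0.28800 = 0.38271.
Δp* = 0.38271 − 0.11111 = +0.27160.

0.272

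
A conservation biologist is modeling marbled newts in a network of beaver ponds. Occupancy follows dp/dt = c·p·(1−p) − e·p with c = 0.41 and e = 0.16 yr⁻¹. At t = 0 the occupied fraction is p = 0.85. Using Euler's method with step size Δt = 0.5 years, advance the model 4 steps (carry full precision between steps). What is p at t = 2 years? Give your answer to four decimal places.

0.7276

Update rule: p ← p + [c·p·(1−p) − e·p]·Δt with Δt = 0.5.
p: 0.85000 → 0.80814  (Δp = -0.04186)
p: 0.80814 → 0.77527  (Δp = -0.03287)
p: 0.77527 → 0.74897  (Δp = -0.02631)
p: 0.74897 → 0.72759  (Δp = -0.02137)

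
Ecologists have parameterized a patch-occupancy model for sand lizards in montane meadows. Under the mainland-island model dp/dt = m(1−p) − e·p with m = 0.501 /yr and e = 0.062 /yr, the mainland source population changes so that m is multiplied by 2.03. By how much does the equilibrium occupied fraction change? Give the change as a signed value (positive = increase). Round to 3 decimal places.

Before: p* = 0.501/(0.501+0.062) = 0.8899.
After: m = 1.01703, e = 0.062; p* = 1.01703/1.0790 = 0.9425.
Δp* = 0.9425 − 0.8899 = +0.0527.

0.053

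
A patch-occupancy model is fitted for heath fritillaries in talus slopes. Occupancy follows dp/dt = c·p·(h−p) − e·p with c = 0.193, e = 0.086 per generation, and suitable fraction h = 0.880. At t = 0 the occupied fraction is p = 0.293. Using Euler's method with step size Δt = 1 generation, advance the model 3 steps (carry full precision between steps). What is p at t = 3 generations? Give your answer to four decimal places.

0.3162

Update rule: p ← p + [c·p·(h−p) − e·p]·Δt with Δt = 1.
step 1: Δp = +0.00800, p = 0.30100
step 2: Δp = +0.00775, p = 0.30875
step 3: Δp = +0.00749, p = 0.31623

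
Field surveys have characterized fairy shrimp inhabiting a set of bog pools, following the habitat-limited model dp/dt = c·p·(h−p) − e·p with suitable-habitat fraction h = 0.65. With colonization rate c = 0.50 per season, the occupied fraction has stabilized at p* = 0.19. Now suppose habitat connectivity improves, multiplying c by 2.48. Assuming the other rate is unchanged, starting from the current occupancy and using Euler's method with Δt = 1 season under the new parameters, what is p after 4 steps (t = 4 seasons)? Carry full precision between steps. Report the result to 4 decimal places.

Balance c(h−p*) = e gives e = 0.50×(0.65 − 0.19000) = 0.23000.
Starting from p₀ = 0.19000; update p ← p + (dp/dt)·Δt with the new parameters.
step 1: Δp = +0.06468, p = 0.25468
step 2: Δp = +0.06627, p = 0.32094
step 3: Δp = +0.05714, p = 0.37808
step 4: Δp = +0.04052, p = 0.41860

0.4186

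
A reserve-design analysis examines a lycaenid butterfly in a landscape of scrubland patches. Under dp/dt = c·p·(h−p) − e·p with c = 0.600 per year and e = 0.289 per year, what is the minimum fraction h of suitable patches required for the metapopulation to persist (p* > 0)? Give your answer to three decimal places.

p* = h − e/c is positive only when h > e/c.
h_min = e/c = 0.289/0.600 = 0.4817.

0.482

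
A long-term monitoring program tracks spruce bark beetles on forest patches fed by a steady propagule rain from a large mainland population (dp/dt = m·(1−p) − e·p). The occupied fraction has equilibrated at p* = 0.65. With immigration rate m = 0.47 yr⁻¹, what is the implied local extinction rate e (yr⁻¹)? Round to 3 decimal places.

At equilibrium m(1−p*) = e·p*, so e = m(1−p*)/p*.
e = 0.47 × 0.3500 / 0.65 = 0.2531.

0.253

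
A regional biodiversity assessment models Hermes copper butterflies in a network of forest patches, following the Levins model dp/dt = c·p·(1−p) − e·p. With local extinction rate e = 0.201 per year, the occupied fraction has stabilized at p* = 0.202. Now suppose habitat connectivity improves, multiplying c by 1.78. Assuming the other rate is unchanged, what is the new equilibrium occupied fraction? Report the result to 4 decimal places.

Balance c(1−p*) = e gives c = e/(1 − 0.20200) = 0.201/0.79800 = 0.25188.
New p* = 1 − e/c = 1 − 0.20100/0.44835 = 0.55169.

0.5517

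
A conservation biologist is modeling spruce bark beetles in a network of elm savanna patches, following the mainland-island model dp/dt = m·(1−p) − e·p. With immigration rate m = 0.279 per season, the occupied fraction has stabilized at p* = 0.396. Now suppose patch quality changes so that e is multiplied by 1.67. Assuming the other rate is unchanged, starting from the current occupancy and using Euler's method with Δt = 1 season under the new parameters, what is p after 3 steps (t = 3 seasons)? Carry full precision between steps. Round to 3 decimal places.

Balance m(1−p*) = e·p* gives e = m(1−p*)/p* = 0.279×0.60400/0.39600 = 0.42555.
Starting from p₀ = 0.39600; update p ← p + (dp/dt)·Δt with the new parameters.
p: 0.39600 → 0.28309  (Δp = -0.11291)
p: 0.28309 → 0.28193  (Δp = -0.00117)
p: 0.28193 → 0.28191  (Δp = -0.00001)

0.282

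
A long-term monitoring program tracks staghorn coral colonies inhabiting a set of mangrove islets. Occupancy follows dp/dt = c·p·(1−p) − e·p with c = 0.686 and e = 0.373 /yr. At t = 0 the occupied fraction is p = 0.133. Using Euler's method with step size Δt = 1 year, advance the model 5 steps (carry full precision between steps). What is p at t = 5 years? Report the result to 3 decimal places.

0.301

Update rule: p ← p + [c·p·(1−p) − e·p]·Δt with Δt = 1.
t = 1: p = 0.13300 + (+0.02949) = 0.16249
t = 2: p = 0.16249 + (+0.03275) = 0.19524
t = 3: p = 0.19524 + (+0.03496) = 0.23020
t = 4: p = 0.23020 + (+0.03570) = 0.26590
t = 5: p = 0.26590 + (+0.03472) = 0.30063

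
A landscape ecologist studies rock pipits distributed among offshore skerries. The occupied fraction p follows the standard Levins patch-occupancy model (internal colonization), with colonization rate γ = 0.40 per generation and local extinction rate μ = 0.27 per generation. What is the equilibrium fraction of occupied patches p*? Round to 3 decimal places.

0.325

At equilibrium, colonization balances extinction: γ·p*·(1−p*) = μ·p*.
So p* = 1 − μ/γ = 1 − 0.27/0.40 = 1 − 0.6750 = 0.3250.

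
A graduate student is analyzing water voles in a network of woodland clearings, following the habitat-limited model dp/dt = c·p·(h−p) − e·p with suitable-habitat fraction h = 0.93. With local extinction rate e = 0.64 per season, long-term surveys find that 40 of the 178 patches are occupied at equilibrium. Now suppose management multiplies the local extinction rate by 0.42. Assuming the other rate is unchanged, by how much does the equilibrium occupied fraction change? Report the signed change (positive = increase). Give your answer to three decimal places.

Observed p* = 40/178 = 0.22472.
Balance c(h−p*) = e gives c = e/(0.93 − 0.22472) = 0.64/0.70528 = 0.90744.
New p* = 0.93 − e/c = 0.93 − 0.26880/0.90744 = 0.63378.
Δp* = 0.63378 − 0.22472 = +0.40906.

0.409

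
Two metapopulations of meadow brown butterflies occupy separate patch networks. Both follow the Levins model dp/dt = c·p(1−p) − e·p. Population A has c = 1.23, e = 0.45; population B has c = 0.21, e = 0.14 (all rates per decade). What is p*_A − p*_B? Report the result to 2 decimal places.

A: p*_A = 1 − 0.45/1.23 = 0.6341.
B: p*_B = 1 − 0.14/0.21 = 0.3333.
p*_A − p*_B = 0.6341 − 0.3333 = 0.3008.

0.30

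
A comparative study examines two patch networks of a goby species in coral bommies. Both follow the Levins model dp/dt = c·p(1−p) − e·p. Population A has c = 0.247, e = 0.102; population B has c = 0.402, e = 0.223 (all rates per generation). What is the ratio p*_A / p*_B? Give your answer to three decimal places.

A: p*_A = 1 − 0.102/0.247 = 0.5870.
B: p*_B = 1 − 0.223/0.402 = 0.4453.
p*_A / p*_B = 0.5870/0.4453 = 1.3184.

1.318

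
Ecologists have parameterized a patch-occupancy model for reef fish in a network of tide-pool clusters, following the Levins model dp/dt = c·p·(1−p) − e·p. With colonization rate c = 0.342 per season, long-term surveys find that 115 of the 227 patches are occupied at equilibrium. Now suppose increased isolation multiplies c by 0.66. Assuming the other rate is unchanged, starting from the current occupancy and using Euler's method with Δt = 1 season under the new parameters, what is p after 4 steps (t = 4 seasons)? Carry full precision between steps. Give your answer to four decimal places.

0.4151

Observed p* = 115/227 = 0.50661.
Balance c(1−p*) = e gives e = 0.342×(1 − 0.50661) = 0.16874.
Starting from p₀ = 0.50661; update p ← p + (dp/dt)·Δt with the new parameters.
p: 0.50661 → 0.47754  (Δp = -0.02906)
p: 0.47754 → 0.45328  (Δp = -0.02426)
p: 0.45328 → 0.43273  (Δp = -0.02055)
p: 0.43273 → 0.41512  (Δp = -0.01761)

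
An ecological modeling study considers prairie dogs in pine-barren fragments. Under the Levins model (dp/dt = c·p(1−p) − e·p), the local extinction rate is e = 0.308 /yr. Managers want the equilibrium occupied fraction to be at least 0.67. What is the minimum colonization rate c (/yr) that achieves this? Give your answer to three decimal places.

p* = 1 − e/c ≥ 0.67 requires e/c ≤ 0.3300, i.e. c ≥ e/0.3300.
c_min = 0.308/0.3300 = 0.9333.

0.933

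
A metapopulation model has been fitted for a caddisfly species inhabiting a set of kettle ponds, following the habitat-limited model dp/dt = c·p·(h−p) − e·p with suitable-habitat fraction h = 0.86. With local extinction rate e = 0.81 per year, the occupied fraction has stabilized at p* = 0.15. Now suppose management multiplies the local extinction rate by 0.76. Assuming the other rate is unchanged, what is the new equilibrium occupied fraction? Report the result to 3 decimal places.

0.320

Balance c(h−p*) = e gives c = e/(0.86 − 0.15000) = 0.81/0.71000 = 1.14085.
New p* = 0.86 − e/c = 0.86 − 0.61560/1.14085 = 0.32040.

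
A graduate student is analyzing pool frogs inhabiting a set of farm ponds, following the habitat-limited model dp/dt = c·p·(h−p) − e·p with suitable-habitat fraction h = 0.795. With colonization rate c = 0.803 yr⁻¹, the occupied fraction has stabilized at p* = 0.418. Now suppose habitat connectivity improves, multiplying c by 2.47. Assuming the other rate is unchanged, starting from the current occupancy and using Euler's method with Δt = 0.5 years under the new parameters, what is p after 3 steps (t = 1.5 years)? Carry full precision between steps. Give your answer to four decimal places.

Balance c(h−p*) = e gives e = 0.803×(0.795 − 0.41800) = 0.30273.
Starting from p₀ = 0.41800; update p ← p + (dp/dt)·Δt with the new parameters.
  1  |  dp/dt·Δt = +0.093008  |  p_1 = 0.511008
  2  |  dp/dt·Δt = +0.066569  |  p_2 = 0.577577
  3  |  dp/dt·Δt = +0.037111  |  p_3 = 0.614689

0.6147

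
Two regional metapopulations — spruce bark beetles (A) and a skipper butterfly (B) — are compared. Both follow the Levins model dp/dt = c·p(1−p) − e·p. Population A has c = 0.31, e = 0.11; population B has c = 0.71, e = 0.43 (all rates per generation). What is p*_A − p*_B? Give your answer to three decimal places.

0.251

A: p*_A = 1 − 0.11/0.31 = 0.6452.
B: p*_B = 1 − 0.43/0.71 = 0.3944.
p*_A − p*_B = 0.6452 − 0.3944 = 0.2508.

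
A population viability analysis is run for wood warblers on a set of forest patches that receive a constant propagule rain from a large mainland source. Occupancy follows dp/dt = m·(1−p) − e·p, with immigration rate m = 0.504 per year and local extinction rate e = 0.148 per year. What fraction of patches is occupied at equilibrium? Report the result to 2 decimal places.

0.77

Setting dp/dt = 0: m − m·p* = e·p*, so m = (m+e)·p*.
p* = m/(m+e) = 0.504/(0.504+0.148) = 0.504/0.6520 = 0.7730.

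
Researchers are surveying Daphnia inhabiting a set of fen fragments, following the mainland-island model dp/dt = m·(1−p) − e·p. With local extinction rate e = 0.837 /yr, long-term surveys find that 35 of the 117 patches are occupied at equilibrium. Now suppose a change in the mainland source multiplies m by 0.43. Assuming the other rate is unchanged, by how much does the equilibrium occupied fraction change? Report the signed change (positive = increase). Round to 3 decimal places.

Observed p* = 35/117 = 0.29915.
Balance m(1−p*) = e·p* gives m = e·p*/(1−p*) = 0.837×0.29915/0.70085 = 0.35726.
New p* = m/(m+e) = 0.15362/(0.15362+0.83700) = 0.15507.
Δp* = 0.15507 − 0.29915 = -0.14408.

-0.144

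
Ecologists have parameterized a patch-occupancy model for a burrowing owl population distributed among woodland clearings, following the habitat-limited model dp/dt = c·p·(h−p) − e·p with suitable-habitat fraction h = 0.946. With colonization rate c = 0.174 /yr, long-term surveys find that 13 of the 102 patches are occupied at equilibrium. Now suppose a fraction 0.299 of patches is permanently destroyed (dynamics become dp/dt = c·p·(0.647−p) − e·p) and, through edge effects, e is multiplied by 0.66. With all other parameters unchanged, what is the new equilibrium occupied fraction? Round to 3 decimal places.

Observed p* = 13/102 = 0.12745.
Balance c(h−p*) = e gives e = 0.174×(0.946 − 0.12745) = 0.14243.
New p* = 0.647 − e/c = 0.647 − 0.09400/0.17400 = 0.10677.

0.107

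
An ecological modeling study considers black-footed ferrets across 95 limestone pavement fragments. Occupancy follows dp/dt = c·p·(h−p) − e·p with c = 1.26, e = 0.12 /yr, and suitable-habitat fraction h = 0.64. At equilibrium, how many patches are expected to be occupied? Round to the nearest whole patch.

52

p* = h − e/c = 0.64 − 0.0952 = 0.5448.
Expected occupied patches = N × p* = 95 × 0.5448 = 51.75 ≈ 52.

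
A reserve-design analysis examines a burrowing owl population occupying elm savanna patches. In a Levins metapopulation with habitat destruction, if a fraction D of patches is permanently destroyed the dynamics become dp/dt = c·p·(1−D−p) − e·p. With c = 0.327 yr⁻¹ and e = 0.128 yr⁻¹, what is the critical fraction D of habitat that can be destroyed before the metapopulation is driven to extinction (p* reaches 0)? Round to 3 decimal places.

0.609

The nontrivial equilibrium is p* = (1−D) − e/c; extinction occurs when this hits zero.
So D_crit = 1 − e/c = 1 − 0.128/0.327 = 1 − 0.3914 = 0.6086.
Note this equals the original equilibrium occupancy — the Levins extinction-debt result.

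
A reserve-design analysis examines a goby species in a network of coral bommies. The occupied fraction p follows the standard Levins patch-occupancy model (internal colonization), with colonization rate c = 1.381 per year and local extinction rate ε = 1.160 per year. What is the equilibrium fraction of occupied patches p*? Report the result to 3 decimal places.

0.160

Setting dp/dt = 0 and dividing through by p* gives c·(1−p*) = ε.
So p* = 1 − ε/c = 1 − 1.160/1.381 = 1 − 0.8400 = 0.1600.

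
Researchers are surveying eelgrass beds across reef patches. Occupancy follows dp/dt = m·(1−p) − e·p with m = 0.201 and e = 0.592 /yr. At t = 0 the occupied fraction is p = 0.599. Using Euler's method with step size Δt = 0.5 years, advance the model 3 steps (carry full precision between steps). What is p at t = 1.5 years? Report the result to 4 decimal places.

Update rule: p ← p + [m·(1−p) − e·p]·Δt with Δt = 0.5.
t = 0.5: p = 0.59900 + (-0.13700) = 0.46200
t = 1: p = 0.46200 + (-0.08268) = 0.37931
t = 1.5: p = 0.37931 + (-0.04990) = 0.32942

0.3294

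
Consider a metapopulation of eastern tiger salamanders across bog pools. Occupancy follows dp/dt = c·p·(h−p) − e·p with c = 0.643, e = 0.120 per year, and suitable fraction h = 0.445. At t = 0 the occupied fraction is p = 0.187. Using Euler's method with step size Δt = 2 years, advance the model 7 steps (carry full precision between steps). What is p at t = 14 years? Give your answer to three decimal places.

0.252

Update rule: p ← p + [c·p·(h−p) − e·p]·Δt with Δt = 2.
t = 2: p = 0.18700 + (+0.01716) = 0.20416
t = 4: p = 0.20416 + (+0.01423) = 0.21840
t = 6: p = 0.21840 + (+0.01123) = 0.22963
t = 8: p = 0.22963 + (+0.00849) = 0.23812
t = 10: p = 0.23812 + (+0.00620) = 0.24432
t = 12: p = 0.24432 + (+0.00442) = 0.24874
t = 14: p = 0.24874 + (+0.00308) = 0.25182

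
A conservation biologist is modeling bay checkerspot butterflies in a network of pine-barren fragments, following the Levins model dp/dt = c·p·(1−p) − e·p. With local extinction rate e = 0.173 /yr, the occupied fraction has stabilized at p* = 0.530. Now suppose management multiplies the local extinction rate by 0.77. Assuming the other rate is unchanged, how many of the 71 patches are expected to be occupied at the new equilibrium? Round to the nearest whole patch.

45

Balance c(1−p*) = e gives c = e/(1 − 0.53000) = 0.173/0.47000 = 0.36809.
New p* = 1 − e/c = 1 − 0.13321/0.36809 = 0.63810.
Expected occupied = 71 × 0.63810 = 45.31 ≈ 45.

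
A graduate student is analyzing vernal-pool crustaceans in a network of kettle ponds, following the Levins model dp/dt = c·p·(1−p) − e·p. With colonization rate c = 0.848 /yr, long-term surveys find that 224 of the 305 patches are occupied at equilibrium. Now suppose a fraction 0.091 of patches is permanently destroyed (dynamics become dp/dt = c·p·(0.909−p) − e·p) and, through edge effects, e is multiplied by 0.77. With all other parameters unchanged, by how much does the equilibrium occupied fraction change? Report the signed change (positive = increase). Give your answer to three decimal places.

-0.030

Observed p* = 224/305 = 0.73443.
Balance c(1−p*) = e gives e = 0.848×(1 − 0.73443) = 0.22520.
New p* = 0.909 − e/c = 0.909 − 0.17340/0.84800 = 0.70452.
Δp* = 0.70452 − 0.73443 = -0.02991.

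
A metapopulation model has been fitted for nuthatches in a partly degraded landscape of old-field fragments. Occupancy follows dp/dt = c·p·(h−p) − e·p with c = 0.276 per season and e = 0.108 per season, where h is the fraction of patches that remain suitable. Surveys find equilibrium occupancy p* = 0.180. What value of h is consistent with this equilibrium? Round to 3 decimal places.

At equilibrium c(h−p*) = e, so h = p* + e/c.
h = 0.180 + 0.108/0.276 = 0.180 + 0.3913 = 0.5713.

0.571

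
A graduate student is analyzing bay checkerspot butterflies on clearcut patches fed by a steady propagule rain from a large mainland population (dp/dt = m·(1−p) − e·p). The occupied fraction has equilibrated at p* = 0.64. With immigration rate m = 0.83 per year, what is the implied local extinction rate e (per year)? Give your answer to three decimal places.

0.467

At equilibrium m(1−p*) = e·p*, so e = m(1−p*)/p*.
e = 0.83 × 0.3600 / 0.64 = 0.4669.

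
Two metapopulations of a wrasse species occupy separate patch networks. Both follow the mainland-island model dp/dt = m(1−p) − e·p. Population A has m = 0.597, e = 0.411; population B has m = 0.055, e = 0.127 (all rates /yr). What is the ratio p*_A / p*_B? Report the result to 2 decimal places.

1.96

A: p*_A = m/(m+e) = 0.597/1.0080 = 0.5923.
B: p*_B = 0.055/0.1820 = 0.3022.
p*_A / p*_B = 0.5923/0.3022 = 1.9598.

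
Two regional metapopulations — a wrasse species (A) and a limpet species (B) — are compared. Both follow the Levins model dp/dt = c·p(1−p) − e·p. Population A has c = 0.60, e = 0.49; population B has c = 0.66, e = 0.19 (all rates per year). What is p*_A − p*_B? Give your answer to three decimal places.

A: p*_A = 1 − 0.49/0.60 = 0.1833.
B: p*_B = 1 − 0.19/0.66 = 0.7121.
p*_A − p*_B = 0.1833 − 0.7121 = -0.5288.

-0.529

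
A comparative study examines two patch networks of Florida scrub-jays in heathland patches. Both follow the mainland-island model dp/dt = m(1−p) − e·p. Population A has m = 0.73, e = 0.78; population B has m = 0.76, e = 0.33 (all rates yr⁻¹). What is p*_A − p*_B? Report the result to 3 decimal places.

-0.214

A: p*_A = m/(m+e) = 0.73/1.5100 = 0.4834.
B: p*_B = 0.76/1.0900 = 0.6972.
p*_A − p*_B = 0.4834 − 0.6972 = -0.2138.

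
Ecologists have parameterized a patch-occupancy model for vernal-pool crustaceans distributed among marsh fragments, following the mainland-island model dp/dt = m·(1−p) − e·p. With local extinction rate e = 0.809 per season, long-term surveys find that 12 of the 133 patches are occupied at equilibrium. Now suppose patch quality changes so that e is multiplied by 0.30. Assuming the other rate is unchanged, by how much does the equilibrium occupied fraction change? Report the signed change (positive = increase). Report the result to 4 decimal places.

0.1582

Observed p* = 12/133 = 0.09023.
Balance m(1−p*) = e·p* gives m = e·p*/(1−p*) = 0.809×0.09023/0.90977 = 0.08024.
New p* = m/(m+e) = 0.08024/(0.08024+0.24270) = 0.24847.
Δp* = 0.24847 − 0.09023 = +0.15824.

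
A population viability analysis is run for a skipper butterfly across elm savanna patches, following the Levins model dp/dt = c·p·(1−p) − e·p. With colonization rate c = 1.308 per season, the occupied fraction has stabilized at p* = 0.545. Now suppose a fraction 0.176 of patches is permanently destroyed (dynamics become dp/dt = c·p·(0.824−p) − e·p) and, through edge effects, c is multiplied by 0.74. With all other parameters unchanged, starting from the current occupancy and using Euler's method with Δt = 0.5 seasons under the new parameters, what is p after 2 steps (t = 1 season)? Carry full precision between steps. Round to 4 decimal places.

Balance c(1−p*) = e gives e = 1.308×(1 − 0.54500) = 0.59514.
Starting from p₀ = 0.54500; update p ← p + (dp/dt)·Δt with the new parameters.
step 1: Δp = -0.08859, p = 0.45641
step 2: Δp = -0.05462, p = 0.40179

0.4018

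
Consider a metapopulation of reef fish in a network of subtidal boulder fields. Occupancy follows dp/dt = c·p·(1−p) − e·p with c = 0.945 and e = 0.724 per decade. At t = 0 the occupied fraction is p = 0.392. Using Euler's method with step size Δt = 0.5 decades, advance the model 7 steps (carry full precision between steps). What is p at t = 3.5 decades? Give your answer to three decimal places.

Update rule: p ← p + [c·p·(1−p) − e·p]·Δt with Δt = 0.5.
step 1: Δp = -0.02929, p = 0.36271
step 2: Δp = -0.02208, p = 0.34063
step 3: Δp = -0.01718, p = 0.32344
step 4: Δp = -0.01369, p = 0.30975
step 5: Δp = -0.01111, p = 0.29865
step 6: Δp = -0.00914, p = 0.28950
step 7: Δp = -0.00761, p = 0.28189

0.282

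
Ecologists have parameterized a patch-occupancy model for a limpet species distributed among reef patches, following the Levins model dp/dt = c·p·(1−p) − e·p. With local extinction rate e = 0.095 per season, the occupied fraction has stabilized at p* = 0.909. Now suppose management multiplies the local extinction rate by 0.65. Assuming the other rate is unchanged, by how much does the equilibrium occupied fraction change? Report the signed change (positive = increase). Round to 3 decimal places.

0.032

Balance c(1−p*) = e gives c = e/(1 − 0.90900) = 0.095/0.09100 = 1.04396.
New p* = 1 − e/c = 1 − 0.06175/1.04396 = 0.94085.
Δp* = 0.94085 − 0.90900 = +0.03185.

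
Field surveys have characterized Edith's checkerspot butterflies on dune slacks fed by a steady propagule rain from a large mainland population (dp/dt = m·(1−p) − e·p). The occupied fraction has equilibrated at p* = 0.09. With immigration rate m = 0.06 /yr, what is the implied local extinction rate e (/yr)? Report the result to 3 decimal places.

At equilibrium m(1−p*) = e·p*, so e = m(1−p*)/p*.
e = 0.06 × 0.9100 / 0.09 = 0.6067.

0.607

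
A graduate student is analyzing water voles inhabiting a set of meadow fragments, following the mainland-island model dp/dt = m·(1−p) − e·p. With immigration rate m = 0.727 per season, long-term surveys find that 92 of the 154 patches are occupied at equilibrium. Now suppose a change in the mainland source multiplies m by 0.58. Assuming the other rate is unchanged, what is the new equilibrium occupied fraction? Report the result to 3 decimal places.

Observed p* = 92/154 = 0.59740.
Balance m(1−p*) = e·p* gives e = m(1−p*)/p* = 0.727×0.40260/0.59740 = 0.48994.
New p* = m/(m+e) = 0.42166/(0.42166+0.48994) = 0.46255.

0.463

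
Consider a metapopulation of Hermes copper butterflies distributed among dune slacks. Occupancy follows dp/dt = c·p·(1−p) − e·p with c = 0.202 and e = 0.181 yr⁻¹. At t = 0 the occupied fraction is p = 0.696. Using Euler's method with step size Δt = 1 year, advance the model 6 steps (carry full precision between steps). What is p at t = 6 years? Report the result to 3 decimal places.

0.399

Update rule: p ← p + [c·p·(1−p) − e·p]·Δt with Δt = 1.
t = 1: p = 0.69600 + (-0.08324) = 0.61276
t = 2: p = 0.61276 + (-0.06298) = 0.54979
t = 3: p = 0.54979 + (-0.04951) = 0.50027
t = 4: p = 0.50027 + (-0.04005) = 0.46022
t = 5: p = 0.46022 + (-0.03312) = 0.42710
t = 6: p = 0.42710 + (-0.02788) = 0.39922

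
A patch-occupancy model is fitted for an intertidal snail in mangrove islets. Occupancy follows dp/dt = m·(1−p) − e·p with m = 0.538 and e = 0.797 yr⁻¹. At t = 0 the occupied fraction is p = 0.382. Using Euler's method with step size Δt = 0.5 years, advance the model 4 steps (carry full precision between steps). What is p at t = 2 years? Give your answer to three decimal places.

0.403

Update rule: p ← p + [m·(1−p) − e·p]·Δt with Δt = 0.5.
  1  |  dp/dt·Δt = +0.014015  |  p_1 = 0.396015
  2  |  dp/dt·Δt = +0.004660  |  p_2 = 0.400675
  3  |  dp/dt·Δt = +0.001549  |  p_3 = 0.402224
  4  |  dp/dt·Δt = +0.000515  |  p_4 = 0.402740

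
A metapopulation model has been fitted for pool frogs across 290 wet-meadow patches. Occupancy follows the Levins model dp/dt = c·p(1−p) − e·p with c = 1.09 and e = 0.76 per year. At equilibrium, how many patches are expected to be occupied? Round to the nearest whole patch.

p* = 1 − e/c = 1 − 0.76/1.09 = 0.3028.
Expected occupied patches = N × p* = 290 × 0.3028 = 87.80 ≈ 88.

88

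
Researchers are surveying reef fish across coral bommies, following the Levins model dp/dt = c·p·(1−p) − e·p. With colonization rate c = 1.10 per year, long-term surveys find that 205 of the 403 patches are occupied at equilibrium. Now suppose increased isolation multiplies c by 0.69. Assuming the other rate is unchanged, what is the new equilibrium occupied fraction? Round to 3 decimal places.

0.288

Observed p* = 205/403 = 0.50868.
Balance c(1−p*) = e gives e = 1.10×(1 − 0.50868) = 0.54045.
New p* = 1 − e/c = 1 − 0.54045/0.75900 = 0.28794.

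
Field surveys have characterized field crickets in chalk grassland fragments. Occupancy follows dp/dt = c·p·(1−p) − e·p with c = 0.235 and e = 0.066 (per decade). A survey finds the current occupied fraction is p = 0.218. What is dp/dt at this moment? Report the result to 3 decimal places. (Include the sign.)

0.026

Colonization term: c·p·(1−p) = 0.235×0.218×0.7820 = 0.04006.
Extinction term: e·p = 0.01439.
dp/dt = 0.04006 − 0.01439 = 0.02567.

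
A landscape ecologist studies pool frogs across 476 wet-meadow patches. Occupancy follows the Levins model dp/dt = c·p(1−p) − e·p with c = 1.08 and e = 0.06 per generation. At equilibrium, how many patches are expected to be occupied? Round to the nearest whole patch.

450

p* = 1 − e/c = 1 − 0.06/1.08 = 0.9444.
Expected occupied patches = N × p* = 476 × 0.9444 = 449.56 ≈ 450.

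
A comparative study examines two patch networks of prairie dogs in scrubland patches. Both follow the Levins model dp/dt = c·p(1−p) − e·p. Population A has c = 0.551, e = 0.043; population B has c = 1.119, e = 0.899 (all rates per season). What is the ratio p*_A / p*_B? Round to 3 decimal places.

4.689

A: p*_A = 1 − 0.043/0.551 = 0.9220.
B: p*_B = 1 − 0.899/1.119 = 0.1966.
p*_A / p*_B = 0.9220/0.1966 = 4.6894.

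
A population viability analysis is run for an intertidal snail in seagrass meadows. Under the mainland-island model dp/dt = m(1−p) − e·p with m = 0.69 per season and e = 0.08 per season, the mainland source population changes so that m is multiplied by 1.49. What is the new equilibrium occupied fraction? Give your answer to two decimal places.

0.93

Before: p* = 0.69/(0.69+0.08) = 0.8961.
After: m = 1.0281, e = 0.08; p* = 1.0281/1.1081 = 0.9278.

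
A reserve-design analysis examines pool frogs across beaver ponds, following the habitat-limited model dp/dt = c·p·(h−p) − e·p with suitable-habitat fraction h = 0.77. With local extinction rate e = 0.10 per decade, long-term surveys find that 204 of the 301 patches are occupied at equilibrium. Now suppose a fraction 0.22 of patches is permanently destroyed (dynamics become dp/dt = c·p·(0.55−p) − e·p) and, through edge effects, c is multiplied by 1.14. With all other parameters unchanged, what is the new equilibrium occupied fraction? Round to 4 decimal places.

Observed p* = 204/301 = 0.67774.
Balance c(h−p*) = e gives c = e/(0.77 − 0.67774) = 0.10/0.09226 = 1.08389.
New p* = 0.55 − e/c = 0.55 − 0.10000/1.23563 = 0.46907.

0.4691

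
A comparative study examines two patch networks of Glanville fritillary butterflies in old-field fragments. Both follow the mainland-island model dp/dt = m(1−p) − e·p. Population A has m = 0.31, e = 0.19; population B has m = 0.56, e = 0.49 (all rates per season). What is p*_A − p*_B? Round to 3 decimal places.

0.087

A: p*_A = m/(m+e) = 0.31/0.5000 = 0.6200.
B: p*_B = 0.56/1.0500 = 0.5333.
p*_A − p*_B = 0.6200 − 0.5333 = 0.0867.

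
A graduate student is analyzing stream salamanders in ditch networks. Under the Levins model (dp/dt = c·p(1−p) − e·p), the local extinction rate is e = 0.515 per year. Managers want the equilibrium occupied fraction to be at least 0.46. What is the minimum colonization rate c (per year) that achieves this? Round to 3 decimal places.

p* = 1 − e/c ≥ 0.46 requires e/c ≤ 0.5400, i.e. c ≥ e/0.5400.
c_min = 0.515/0.5400 = 0.9537.

0.954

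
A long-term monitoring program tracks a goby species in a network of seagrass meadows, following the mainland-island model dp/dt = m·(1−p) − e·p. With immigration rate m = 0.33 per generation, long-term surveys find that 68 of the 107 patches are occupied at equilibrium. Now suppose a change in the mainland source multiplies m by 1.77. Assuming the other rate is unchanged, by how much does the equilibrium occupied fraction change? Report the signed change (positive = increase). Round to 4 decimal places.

Observed p* = 68/107 = 0.63551.
Balance m(1−p*) = e·p* gives e = m(1−p*)/p* = 0.33×0.36449/0.63551 = 0.18927.
New p* = m/(m+e) = 0.58410/(0.58410+0.18927) = 0.75527.
Δp* = 0.75527 − 0.63551 = +0.11976.

0.1198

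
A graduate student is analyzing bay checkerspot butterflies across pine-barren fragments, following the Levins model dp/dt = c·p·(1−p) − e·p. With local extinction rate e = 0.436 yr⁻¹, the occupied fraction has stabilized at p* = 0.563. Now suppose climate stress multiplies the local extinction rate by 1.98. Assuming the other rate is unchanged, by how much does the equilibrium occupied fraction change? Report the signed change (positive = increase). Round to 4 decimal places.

Balance c(1−p*) = e gives c = e/(1 − 0.56300) = 0.436/0.43700 = 0.99771.
New p* = 1 − e/c = 1 − 0.86328/0.99771 = 0.13474.
Δp* = 0.13474 − 0.56300 = -0.42826.

-0.4283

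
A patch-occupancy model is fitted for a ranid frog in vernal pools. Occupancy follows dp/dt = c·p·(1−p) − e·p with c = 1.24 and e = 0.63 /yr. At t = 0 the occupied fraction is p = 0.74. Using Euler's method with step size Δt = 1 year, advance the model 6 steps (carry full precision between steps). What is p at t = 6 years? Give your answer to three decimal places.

Update rule: p ← p + [c·p·(1−p) − e·p]·Δt with Δt = 1.
  1  |  dp/dt·Δt = -0.227624  |  p_1 = 0.512376
  2  |  dp/dt·Δt = -0.012987  |  p_2 = 0.499389
  3  |  dp/dt·Δt = -0.004616  |  p_3 = 0.494774
  4  |  dp/dt·Δt = -0.001741  |  p_4 = 0.493032
  5  |  dp/dt·Δt = -0.000671  |  p_5 = 0.492362
  6  |  dp/dt·Δt = -0.000260  |  p_6 = 0.492102

0.492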